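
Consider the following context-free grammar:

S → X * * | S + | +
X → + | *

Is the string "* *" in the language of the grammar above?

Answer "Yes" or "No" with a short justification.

No - no valid derivation exists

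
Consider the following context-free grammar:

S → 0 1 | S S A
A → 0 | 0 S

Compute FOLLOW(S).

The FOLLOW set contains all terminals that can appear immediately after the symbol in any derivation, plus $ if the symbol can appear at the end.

We compute FOLLOW(S) using the standard algorithm.
FOLLOW(S) starts with {$}.
FIRST(A) = {0}
FIRST(S) = {0}
FOLLOW(A) = {$, 0}
FOLLOW(S) = {$, 0}
Therefore, FOLLOW(S) = {$, 0}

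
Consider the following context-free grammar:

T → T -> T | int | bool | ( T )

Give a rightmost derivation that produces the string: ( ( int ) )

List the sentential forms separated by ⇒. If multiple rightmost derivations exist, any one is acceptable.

T ⇒ ( T ) ⇒ ( ( T ) ) ⇒ ( ( int ) )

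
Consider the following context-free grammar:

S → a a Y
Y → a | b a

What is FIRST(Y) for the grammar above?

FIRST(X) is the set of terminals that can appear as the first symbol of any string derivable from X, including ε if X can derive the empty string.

We compute FIRST(Y) using the standard algorithm.
FIRST(S) = {a}
FIRST(Y) = {a, b}
Therefore, FIRST(Y) = {a, b}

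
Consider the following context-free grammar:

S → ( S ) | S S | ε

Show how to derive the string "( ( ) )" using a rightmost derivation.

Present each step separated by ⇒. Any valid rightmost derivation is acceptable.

S ⇒ ( S ) ⇒ ( ( S ) ) ⇒ ( ( ) )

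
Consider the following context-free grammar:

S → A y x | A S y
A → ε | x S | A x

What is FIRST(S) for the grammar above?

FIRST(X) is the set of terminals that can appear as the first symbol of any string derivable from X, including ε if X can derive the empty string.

We compute FIRST(S) using the standard algorithm.
FIRST(A) = {x, ε}
FIRST(S) = {x, y}
Therefore, FIRST(S) = {x, y}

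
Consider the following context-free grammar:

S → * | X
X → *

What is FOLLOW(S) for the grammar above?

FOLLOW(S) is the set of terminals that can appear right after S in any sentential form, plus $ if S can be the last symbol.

We compute FOLLOW(S) using the standard algorithm.
FOLLOW(S) starts with {$}.
FIRST(S) = {*}
FIRST(X) = {*}
FOLLOW(S) = {$}
FOLLOW(X) = {$}
Therefore, FOLLOW(S) = {$}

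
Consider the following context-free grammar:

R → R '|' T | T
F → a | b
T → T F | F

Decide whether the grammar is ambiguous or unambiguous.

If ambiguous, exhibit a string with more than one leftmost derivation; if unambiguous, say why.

Unambiguous - every string in the language has a unique leftmost derivation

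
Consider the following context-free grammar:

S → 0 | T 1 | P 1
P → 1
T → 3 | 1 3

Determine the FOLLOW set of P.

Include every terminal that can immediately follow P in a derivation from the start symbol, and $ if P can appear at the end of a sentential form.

We compute FOLLOW(P) using the standard algorithm.
FOLLOW(S) starts with {$}.
FIRST(P) = {1}
FIRST(S) = {0, 1, 3}
FIRST(T) = {1, 3}
FOLLOW(P) = {1}
FOLLOW(S) = {$}
FOLLOW(T) = {1}
Therefore, FOLLOW(P) = {1}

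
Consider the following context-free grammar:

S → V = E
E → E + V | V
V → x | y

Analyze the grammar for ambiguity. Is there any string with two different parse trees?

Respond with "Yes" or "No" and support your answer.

No - the grammar is unambiguous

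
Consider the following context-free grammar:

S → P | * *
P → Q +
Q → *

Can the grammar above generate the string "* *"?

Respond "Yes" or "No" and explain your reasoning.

Yes - a valid derivation exists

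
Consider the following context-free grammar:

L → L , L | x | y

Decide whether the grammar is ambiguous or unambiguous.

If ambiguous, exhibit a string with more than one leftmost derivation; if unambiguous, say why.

Ambiguous - the string 'x , x , x , x , y' has two distinct leftmost derivations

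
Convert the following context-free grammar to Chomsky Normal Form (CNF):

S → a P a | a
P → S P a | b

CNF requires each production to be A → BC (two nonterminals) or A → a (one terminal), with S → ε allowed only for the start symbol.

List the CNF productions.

TA → a; S → a; P → b; S → TA X0; X0 → P TA; P → S X1; X1 → P TA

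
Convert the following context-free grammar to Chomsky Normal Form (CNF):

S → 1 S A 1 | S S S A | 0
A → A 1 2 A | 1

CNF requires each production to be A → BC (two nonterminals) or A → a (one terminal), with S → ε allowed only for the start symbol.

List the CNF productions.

T1 → 1; S → 0; T2 → 2; A → 1; S → T1 X0; X0 → S X1; X1 → A T1; S → S X2; X2 → S X3; X3 → S A; A → A X4; X4 → T1 X5; X5 → T2 A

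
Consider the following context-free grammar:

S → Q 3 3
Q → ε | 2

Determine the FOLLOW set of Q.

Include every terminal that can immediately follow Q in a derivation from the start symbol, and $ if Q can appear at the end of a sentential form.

We compute FOLLOW(Q) using the standard algorithm.
FOLLOW(S) starts with {$}.
FIRST(Q) = {2, ε}
FIRST(S) = {2, 3}
FOLLOW(Q) = {3}
FOLLOW(S) = {$}
Therefore, FOLLOW(Q) = {3}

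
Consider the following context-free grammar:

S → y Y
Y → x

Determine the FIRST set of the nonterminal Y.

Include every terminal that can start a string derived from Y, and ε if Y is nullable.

We compute FIRST(Y) using the standard algorithm.
FIRST(S) = {y}
FIRST(Y) = {x}
Therefore, FIRST(Y) = {x}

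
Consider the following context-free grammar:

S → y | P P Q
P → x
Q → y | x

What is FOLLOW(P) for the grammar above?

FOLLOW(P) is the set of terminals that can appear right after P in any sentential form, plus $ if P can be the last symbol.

We compute FOLLOW(P) using the standard algorithm.
FOLLOW(S) starts with {$}.
FIRST(P) = {x}
FIRST(Q) = {x, y}
FIRST(S) = {x, y}
FOLLOW(P) = {x, y}
FOLLOW(Q) = {$}
FOLLOW(S) = {$}
Therefore, FOLLOW(P) = {x, y}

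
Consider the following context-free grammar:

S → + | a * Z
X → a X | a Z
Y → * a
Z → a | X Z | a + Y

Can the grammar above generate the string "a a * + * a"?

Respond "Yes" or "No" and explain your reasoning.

No - no valid derivation exists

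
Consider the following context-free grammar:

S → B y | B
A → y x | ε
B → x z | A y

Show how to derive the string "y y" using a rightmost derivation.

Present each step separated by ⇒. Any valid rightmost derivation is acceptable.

S ⇒ B y ⇒ A y y ⇒ y y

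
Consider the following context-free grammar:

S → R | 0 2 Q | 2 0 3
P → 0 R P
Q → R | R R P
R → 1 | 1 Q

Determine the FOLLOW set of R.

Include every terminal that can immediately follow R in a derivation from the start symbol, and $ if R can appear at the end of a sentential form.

We compute FOLLOW(R) using the standard algorithm.
FOLLOW(S) starts with {$}.
FIRST(P) = {0}
FIRST(Q) = {1}
FIRST(R) = {1}
FIRST(S) = {0, 1, 2}
FOLLOW(P) = {$, 0, 1}
FOLLOW(Q) = {$, 0, 1}
FOLLOW(R) = {$, 0, 1}
FOLLOW(S) = {$}
Therefore, FOLLOW(R) = {$, 0, 1}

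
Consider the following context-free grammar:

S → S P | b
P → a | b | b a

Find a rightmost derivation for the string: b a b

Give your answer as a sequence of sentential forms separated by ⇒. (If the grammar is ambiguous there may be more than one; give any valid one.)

S ⇒ S P ⇒ S b ⇒ S P b ⇒ S a b ⇒ b a b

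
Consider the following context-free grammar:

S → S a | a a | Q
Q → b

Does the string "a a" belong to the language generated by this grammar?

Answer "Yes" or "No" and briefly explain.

Yes - a valid derivation exists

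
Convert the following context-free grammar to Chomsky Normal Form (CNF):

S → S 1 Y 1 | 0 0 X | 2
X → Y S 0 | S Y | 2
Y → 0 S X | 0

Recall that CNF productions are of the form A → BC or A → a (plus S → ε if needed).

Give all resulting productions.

T1 → 1; T0 → 0; S → 2; X → 2; Y → 0; S → S X0; X0 → T1 X1; X1 → Y T1; S → T0 X2; X2 → T0 X; X → Y X3; X3 → S T0; X → S Y; Y → T0 X4; X4 → S X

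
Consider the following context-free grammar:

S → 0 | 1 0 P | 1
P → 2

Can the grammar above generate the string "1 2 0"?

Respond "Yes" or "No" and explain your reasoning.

No - no valid derivation exists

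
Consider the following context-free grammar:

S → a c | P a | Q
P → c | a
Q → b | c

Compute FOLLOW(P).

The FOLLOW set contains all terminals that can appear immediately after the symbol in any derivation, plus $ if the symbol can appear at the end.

We compute FOLLOW(P) using the standard algorithm.
FOLLOW(S) starts with {$}.
FIRST(P) = {a, c}
FIRST(Q) = {b, c}
FIRST(S) = {a, b, c}
FOLLOW(P) = {a}
FOLLOW(Q) = {$}
FOLLOW(S) = {$}
Therefore, FOLLOW(P) = {a}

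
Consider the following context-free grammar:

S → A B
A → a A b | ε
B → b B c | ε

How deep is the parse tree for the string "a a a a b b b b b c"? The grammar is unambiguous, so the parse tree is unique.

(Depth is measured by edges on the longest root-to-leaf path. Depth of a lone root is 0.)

6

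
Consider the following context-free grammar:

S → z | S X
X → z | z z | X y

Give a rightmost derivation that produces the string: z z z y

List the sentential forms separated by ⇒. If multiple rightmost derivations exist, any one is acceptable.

S ⇒ S X ⇒ S X y ⇒ S z z y ⇒ z z z y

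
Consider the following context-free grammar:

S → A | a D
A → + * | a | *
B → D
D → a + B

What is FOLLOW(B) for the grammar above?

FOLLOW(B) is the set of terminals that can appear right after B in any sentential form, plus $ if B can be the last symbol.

We compute FOLLOW(B) using the standard algorithm.
FOLLOW(S) starts with {$}.
FIRST(A) = {*, +, a}
FIRST(B) = {a}
FIRST(D) = {a}
FIRST(S) = {*, +, a}
FOLLOW(A) = {$}
FOLLOW(B) = {$}
FOLLOW(D) = {$}
FOLLOW(S) = {$}
Therefore, FOLLOW(B) = {$}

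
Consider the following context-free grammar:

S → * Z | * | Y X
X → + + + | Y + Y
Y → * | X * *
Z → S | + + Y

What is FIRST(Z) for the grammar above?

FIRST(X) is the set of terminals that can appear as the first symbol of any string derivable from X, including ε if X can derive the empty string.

We compute FIRST(Z) using the standard algorithm.
FIRST(S) = {*, +}
FIRST(X) = {*, +}
FIRST(Y) = {*, +}
FIRST(Z) = {*, +}
Therefore, FIRST(Z) = {*, +}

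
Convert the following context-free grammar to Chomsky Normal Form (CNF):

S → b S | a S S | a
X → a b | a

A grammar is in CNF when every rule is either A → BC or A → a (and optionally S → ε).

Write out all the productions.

TB → b; TA → a; S → a; X → a; S → TB S; S → TA X0; X0 → S S; X → TA TB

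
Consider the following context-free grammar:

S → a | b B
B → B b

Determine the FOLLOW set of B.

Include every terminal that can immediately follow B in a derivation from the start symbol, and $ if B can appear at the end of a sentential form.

We compute FOLLOW(B) using the standard algorithm.
FOLLOW(S) starts with {$}.
FIRST(B) = {}
FIRST(S) = {a, b}
FOLLOW(B) = {$, b}
FOLLOW(S) = {$}
Therefore, FOLLOW(B) = {$, b}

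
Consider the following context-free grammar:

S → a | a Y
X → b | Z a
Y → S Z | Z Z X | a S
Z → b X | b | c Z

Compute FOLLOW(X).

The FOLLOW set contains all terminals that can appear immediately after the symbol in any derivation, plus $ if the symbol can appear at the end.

We compute FOLLOW(X) using the standard algorithm.
FOLLOW(S) starts with {$}.
FIRST(S) = {a}
FIRST(X) = {b, c}
FIRST(Y) = {a, b, c}
FIRST(Z) = {b, c}
FOLLOW(S) = {$, b, c}
FOLLOW(X) = {$, a, b, c}
FOLLOW(Y) = {$, b, c}
FOLLOW(Z) = {$, a, b, c}
Therefore, FOLLOW(X) = {$, a, b, c}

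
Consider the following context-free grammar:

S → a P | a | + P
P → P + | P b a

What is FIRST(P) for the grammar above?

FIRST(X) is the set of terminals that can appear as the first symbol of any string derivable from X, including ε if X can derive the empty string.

We compute FIRST(P) using the standard algorithm.
FIRST(P) = {}
FIRST(S) = {+, a}
Therefore, FIRST(P) = {}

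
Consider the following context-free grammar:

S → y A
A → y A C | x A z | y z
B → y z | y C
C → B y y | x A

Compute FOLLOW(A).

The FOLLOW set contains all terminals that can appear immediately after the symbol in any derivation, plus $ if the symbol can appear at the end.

We compute FOLLOW(A) using the standard algorithm.
FOLLOW(S) starts with {$}.
FIRST(A) = {x, y}
FIRST(B) = {y}
FIRST(C) = {x, y}
FIRST(S) = {y}
FOLLOW(A) = {$, x, y, z}
FOLLOW(B) = {y}
FOLLOW(C) = {$, x, y, z}
FOLLOW(S) = {$}
Therefore, FOLLOW(A) = {$, x, y, z}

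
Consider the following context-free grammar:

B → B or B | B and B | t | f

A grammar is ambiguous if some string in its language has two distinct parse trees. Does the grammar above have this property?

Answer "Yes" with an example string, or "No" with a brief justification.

Yes - the string 't or f and f and f or f' has two distinct parse trees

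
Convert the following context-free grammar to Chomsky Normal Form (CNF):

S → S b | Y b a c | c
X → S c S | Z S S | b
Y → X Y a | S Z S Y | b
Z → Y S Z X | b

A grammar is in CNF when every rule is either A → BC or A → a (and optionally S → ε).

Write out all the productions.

TB → b; TA → a; TC → c; S → c; X → b; Y → b; Z → b; S → S TB; S → Y X0; X0 → TB X1; X1 → TA TC; X → S X2; X2 → TC S; X → Z X3; X3 → S S; Y → X X4; X4 → Y TA; Y → S X5; X5 → Z X6; X6 → S Y; Z → Y X7; X7 → S X8; X8 → Z X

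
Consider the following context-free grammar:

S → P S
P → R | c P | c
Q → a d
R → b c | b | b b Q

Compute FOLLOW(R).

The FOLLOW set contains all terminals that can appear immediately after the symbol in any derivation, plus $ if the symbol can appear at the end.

We compute FOLLOW(R) using the standard algorithm.
FOLLOW(S) starts with {$}.
FIRST(P) = {b, c}
FIRST(Q) = {a}
FIRST(R) = {b}
FIRST(S) = {b, c}
FOLLOW(P) = {b, c}
FOLLOW(Q) = {b, c}
FOLLOW(R) = {b, c}
FOLLOW(S) = {$}
Therefore, FOLLOW(R) = {b, c}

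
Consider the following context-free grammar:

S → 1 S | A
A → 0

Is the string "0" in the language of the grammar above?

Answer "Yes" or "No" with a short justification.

Yes - a valid derivation exists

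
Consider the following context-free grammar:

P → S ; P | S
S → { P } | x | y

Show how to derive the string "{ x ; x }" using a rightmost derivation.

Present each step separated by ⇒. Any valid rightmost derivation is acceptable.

P ⇒ S ⇒ { P } ⇒ { S ; P } ⇒ { S ; S } ⇒ { S ; x } ⇒ { x ; x }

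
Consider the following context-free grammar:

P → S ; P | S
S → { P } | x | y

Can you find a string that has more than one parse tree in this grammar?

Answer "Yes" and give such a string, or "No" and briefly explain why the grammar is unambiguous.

No - the grammar is unambiguous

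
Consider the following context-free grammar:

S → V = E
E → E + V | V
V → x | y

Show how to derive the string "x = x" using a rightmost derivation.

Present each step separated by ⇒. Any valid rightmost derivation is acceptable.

S ⇒ V = E ⇒ V = V ⇒ V = x ⇒ x = x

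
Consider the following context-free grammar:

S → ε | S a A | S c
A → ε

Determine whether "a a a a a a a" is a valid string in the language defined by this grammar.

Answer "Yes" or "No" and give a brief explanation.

No - no valid derivation exists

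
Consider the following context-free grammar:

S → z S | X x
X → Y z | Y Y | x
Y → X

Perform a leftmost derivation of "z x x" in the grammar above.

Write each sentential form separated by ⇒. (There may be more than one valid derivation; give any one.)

S ⇒ z S ⇒ z X x ⇒ z x x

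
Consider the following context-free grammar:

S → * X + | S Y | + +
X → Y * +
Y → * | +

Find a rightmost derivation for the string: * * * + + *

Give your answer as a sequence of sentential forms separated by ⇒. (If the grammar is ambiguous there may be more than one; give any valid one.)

S ⇒ S Y ⇒ S * ⇒ * X + * ⇒ * Y * + + * ⇒ * * * + + *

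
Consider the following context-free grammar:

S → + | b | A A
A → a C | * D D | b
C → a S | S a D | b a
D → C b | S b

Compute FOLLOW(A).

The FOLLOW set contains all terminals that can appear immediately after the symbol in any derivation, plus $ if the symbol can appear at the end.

We compute FOLLOW(A) using the standard algorithm.
FOLLOW(S) starts with {$}.
FIRST(A) = {*, a, b}
FIRST(C) = {*, +, a, b}
FIRST(D) = {*, +, a, b}
FIRST(S) = {*, +, a, b}
FOLLOW(A) = {$, *, a, b}
FOLLOW(C) = {$, *, a, b}
FOLLOW(D) = {$, *, +, a, b}
FOLLOW(S) = {$, *, a, b}
Therefore, FOLLOW(A) = {$, *, a, b}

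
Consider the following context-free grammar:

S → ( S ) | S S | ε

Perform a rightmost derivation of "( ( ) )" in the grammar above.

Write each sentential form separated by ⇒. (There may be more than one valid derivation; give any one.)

S ⇒ ( S ) ⇒ ( ( S ) ) ⇒ ( ( ) )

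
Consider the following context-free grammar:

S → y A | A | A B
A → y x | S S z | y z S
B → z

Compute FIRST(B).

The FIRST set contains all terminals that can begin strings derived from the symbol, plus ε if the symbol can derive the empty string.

We compute FIRST(B) using the standard algorithm.
FIRST(A) = {y}
FIRST(B) = {z}
FIRST(S) = {y}
Therefore, FIRST(B) = {z}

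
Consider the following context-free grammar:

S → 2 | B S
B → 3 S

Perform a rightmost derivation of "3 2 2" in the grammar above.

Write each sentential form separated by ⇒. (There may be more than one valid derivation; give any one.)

S ⇒ B S ⇒ B 2 ⇒ 3 S 2 ⇒ 3 2 2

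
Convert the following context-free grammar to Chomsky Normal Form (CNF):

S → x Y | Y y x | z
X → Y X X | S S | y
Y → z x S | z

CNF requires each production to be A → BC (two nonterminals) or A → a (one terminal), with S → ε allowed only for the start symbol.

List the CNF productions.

TX → x; TY → y; S → z; X → y; TZ → z; Y → z; S → TX Y; S → Y X0; X0 → TY TX; X → Y X1; X1 → X X; X → S S; Y → TZ X2; X2 → TX S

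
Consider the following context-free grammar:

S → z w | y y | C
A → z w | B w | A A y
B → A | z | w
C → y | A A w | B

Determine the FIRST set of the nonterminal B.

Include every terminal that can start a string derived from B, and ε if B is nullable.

We compute FIRST(B) using the standard algorithm.
FIRST(A) = {w, z}
FIRST(B) = {w, z}
FIRST(C) = {w, y, z}
FIRST(S) = {w, y, z}
Therefore, FIRST(B) = {w, z}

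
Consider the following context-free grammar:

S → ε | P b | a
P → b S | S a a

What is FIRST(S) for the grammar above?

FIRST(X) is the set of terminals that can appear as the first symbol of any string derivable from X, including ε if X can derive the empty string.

We compute FIRST(S) using the standard algorithm.
FIRST(P) = {a, b}
FIRST(S) = {a, b, ε}
Therefore, FIRST(S) = {a, b, ε}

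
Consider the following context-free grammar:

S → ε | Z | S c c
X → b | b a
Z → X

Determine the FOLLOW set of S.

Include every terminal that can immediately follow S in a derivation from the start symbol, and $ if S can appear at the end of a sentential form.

We compute FOLLOW(S) using the standard algorithm.
FOLLOW(S) starts with {$}.
FIRST(S) = {b, c, ε}
FIRST(X) = {b}
FIRST(Z) = {b}
FOLLOW(S) = {$, c}
FOLLOW(X) = {$, c}
FOLLOW(Z) = {$, c}
Therefore, FOLLOW(S) = {$, c}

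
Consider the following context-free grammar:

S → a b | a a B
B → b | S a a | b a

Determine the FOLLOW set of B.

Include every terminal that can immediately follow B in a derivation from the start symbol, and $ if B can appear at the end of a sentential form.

We compute FOLLOW(B) using the standard algorithm.
FOLLOW(S) starts with {$}.
FIRST(B) = {a, b}
FIRST(S) = {a}
FOLLOW(B) = {$, a}
FOLLOW(S) = {$, a}
Therefore, FOLLOW(B) = {$, a}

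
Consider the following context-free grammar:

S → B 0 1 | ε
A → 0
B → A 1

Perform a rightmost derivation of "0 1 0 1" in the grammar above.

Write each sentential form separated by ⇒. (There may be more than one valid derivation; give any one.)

S ⇒ B 0 1 ⇒ A 1 0 1 ⇒ 0 1 0 1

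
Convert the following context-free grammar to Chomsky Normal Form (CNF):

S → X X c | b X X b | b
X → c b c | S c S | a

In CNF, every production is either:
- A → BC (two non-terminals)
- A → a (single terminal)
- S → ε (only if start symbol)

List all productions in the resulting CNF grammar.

TC → c; TB → b; S → b; X → a; S → X X0; X0 → X TC; S → TB X1; X1 → X X2; X2 → X TB; X → TC X3; X3 → TB TC; X → S X4; X4 → TC S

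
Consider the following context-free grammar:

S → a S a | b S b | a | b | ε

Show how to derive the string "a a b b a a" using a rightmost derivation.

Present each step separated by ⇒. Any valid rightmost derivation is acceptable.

S ⇒ a S a ⇒ a a S a a ⇒ a a b S b a a ⇒ a a b b a a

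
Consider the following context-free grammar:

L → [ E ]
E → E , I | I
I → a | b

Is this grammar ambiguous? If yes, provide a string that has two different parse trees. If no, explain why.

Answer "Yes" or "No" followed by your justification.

No - the grammar is unambiguous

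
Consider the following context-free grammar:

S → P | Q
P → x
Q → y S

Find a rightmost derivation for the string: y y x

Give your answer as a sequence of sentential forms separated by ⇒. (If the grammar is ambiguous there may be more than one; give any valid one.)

S ⇒ Q ⇒ y S ⇒ y Q ⇒ y y S ⇒ y y P ⇒ y y x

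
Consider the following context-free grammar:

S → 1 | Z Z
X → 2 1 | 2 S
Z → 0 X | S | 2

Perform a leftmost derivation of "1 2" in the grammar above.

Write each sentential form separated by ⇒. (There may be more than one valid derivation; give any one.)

S ⇒ Z Z ⇒ S Z ⇒ 1 Z ⇒ 1 2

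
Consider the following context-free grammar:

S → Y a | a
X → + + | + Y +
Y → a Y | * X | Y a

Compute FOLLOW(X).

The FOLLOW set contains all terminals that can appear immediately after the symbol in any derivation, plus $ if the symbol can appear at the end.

We compute FOLLOW(X) using the standard algorithm.
FOLLOW(S) starts with {$}.
FIRST(S) = {*, a}
FIRST(X) = {+}
FIRST(Y) = {*, a}
FOLLOW(S) = {$}
FOLLOW(X) = {+, a}
FOLLOW(Y) = {+, a}
Therefore, FOLLOW(X) = {+, a}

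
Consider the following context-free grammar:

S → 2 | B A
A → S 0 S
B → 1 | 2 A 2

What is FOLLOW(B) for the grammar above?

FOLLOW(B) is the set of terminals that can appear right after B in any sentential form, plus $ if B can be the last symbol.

We compute FOLLOW(B) using the standard algorithm.
FOLLOW(S) starts with {$}.
FIRST(A) = {1, 2}
FIRST(B) = {1, 2}
FIRST(S) = {1, 2}
FOLLOW(A) = {$, 0, 2}
FOLLOW(B) = {1, 2}
FOLLOW(S) = {$, 0, 2}
Therefore, FOLLOW(B) = {1, 2}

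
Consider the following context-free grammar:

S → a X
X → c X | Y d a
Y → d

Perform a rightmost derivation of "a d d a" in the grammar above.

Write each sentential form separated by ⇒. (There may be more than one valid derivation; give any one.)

S ⇒ a X ⇒ a Y d a ⇒ a d d a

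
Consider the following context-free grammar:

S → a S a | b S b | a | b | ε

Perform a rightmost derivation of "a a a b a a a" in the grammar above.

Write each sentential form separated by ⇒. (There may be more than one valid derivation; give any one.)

S ⇒ a S a ⇒ a a S a a ⇒ a a a S a a a ⇒ a a a b a a a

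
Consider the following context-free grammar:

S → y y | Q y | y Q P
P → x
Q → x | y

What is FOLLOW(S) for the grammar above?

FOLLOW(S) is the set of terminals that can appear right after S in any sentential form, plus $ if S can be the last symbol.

We compute FOLLOW(S) using the standard algorithm.
FOLLOW(S) starts with {$}.
FIRST(P) = {x}
FIRST(Q) = {x, y}
FIRST(S) = {x, y}
FOLLOW(P) = {$}
FOLLOW(Q) = {x, y}
FOLLOW(S) = {$}
Therefore, FOLLOW(S) = {$}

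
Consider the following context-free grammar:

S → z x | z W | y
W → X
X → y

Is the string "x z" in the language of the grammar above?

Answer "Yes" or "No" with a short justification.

No - no valid derivation exists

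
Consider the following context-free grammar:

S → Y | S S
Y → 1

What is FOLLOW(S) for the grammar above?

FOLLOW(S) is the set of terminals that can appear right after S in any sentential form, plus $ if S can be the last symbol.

We compute FOLLOW(S) using the standard algorithm.
FOLLOW(S) starts with {$}.
FIRST(S) = {1}
FIRST(Y) = {1}
FOLLOW(S) = {$, 1}
FOLLOW(Y) = {$, 1}
Therefore, FOLLOW(S) = {$, 1}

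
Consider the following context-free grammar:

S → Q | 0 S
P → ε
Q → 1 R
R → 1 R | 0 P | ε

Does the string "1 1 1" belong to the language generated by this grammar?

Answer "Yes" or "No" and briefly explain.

Yes - a valid derivation exists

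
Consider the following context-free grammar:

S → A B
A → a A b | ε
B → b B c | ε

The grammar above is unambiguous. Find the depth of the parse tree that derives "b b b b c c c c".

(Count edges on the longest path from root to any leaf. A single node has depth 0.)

6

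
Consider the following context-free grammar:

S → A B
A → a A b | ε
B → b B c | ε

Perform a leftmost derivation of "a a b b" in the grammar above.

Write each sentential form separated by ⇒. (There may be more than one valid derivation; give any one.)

S ⇒ A B ⇒ a A b B ⇒ a a A b b B ⇒ a a b b B ⇒ a a b b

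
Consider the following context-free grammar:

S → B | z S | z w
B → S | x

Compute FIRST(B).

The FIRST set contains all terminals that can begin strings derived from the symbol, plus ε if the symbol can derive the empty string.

We compute FIRST(B) using the standard algorithm.
FIRST(B) = {x, z}
FIRST(S) = {x, z}
Therefore, FIRST(B) = {x, z}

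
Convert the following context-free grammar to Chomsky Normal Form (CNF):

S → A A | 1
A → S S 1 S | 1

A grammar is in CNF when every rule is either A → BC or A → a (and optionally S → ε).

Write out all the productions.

S → 1; T1 → 1; A → 1; S → A A; A → S X0; X0 → S X1; X1 → T1 S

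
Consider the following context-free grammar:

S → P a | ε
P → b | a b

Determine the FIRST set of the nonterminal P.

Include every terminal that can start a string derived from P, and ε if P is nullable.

We compute FIRST(P) using the standard algorithm.
FIRST(P) = {a, b}
FIRST(S) = {a, b, ε}
Therefore, FIRST(P) = {a, b}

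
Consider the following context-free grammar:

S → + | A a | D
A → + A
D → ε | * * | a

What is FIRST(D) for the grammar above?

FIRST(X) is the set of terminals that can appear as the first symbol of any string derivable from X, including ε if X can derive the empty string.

We compute FIRST(D) using the standard algorithm.
FIRST(A) = {+}
FIRST(D) = {*, a, ε}
FIRST(S) = {*, +, a, ε}
Therefore, FIRST(D) = {*, a, ε}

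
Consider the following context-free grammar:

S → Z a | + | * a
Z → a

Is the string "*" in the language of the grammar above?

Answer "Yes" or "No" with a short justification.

No - no valid derivation exists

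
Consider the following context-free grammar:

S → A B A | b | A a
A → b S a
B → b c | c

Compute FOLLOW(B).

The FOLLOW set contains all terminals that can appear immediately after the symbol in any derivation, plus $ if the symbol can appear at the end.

We compute FOLLOW(B) using the standard algorithm.
FOLLOW(S) starts with {$}.
FIRST(A) = {b}
FIRST(B) = {b, c}
FIRST(S) = {b}
FOLLOW(A) = {$, a, b, c}
FOLLOW(B) = {b}
FOLLOW(S) = {$, a}
Therefore, FOLLOW(B) = {b}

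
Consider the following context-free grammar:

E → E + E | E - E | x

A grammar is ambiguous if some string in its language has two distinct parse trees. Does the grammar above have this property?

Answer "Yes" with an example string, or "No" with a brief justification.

Yes - the string 'x - x + x + x + x' has two distinct parse trees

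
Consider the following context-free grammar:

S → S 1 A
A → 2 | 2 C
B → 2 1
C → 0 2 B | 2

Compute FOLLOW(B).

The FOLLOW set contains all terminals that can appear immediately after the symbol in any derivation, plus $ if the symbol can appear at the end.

We compute FOLLOW(B) using the standard algorithm.
FOLLOW(S) starts with {$}.
FIRST(A) = {2}
FIRST(B) = {2}
FIRST(C) = {0, 2}
FIRST(S) = {}
FOLLOW(A) = {$, 1}
FOLLOW(B) = {$, 1}
FOLLOW(C) = {$, 1}
FOLLOW(S) = {$, 1}
Therefore, FOLLOW(B) = {$, 1}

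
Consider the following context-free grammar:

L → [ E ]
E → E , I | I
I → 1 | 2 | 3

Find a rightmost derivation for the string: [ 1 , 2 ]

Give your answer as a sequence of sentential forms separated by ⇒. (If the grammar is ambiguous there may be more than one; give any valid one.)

L ⇒ [ E ] ⇒ [ E , I ] ⇒ [ E , 2 ] ⇒ [ I , 2 ] ⇒ [ 1 , 2 ]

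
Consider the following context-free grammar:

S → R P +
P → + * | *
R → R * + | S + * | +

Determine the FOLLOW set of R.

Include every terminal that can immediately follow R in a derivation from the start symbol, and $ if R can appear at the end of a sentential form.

We compute FOLLOW(R) using the standard algorithm.
FOLLOW(S) starts with {$}.
FIRST(P) = {*, +}
FIRST(R) = {+}
FIRST(S) = {+}
FOLLOW(P) = {+}
FOLLOW(R) = {*, +}
FOLLOW(S) = {$, +}
Therefore, FOLLOW(R) = {*, +}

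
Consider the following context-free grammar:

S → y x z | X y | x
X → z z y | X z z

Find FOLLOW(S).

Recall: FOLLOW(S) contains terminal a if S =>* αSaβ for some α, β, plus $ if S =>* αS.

We compute FOLLOW(S) using the standard algorithm.
FOLLOW(S) starts with {$}.
FIRST(S) = {x, y, z}
FIRST(X) = {z}
FOLLOW(S) = {$}
FOLLOW(X) = {y, z}
Therefore, FOLLOW(S) = {$}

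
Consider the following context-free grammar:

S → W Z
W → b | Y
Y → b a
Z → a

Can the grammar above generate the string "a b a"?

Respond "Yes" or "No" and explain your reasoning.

No - no valid derivation exists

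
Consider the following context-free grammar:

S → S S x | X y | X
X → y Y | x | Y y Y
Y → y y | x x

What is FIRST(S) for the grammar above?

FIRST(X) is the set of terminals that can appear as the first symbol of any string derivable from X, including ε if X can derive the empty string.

We compute FIRST(S) using the standard algorithm.
FIRST(S) = {x, y}
FIRST(X) = {x, y}
FIRST(Y) = {x, y}
Therefore, FIRST(S) = {x, y}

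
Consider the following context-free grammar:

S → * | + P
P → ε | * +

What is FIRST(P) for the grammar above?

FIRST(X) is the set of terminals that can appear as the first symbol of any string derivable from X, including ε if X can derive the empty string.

We compute FIRST(P) using the standard algorithm.
FIRST(P) = {*, ε}
FIRST(S) = {*, +}
Therefore, FIRST(P) = {*, ε}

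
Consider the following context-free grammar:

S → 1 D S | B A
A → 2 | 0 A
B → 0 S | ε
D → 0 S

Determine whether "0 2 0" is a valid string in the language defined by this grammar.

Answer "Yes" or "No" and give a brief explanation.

No - no valid derivation exists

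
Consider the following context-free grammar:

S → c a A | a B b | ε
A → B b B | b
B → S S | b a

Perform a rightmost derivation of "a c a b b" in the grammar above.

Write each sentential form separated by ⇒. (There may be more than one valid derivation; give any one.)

S ⇒ a B b ⇒ a S S b ⇒ a S c a A b ⇒ a S c a b b ⇒ a c a b b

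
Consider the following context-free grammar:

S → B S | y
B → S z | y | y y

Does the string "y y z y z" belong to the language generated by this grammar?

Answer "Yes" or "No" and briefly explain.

No - no valid derivation exists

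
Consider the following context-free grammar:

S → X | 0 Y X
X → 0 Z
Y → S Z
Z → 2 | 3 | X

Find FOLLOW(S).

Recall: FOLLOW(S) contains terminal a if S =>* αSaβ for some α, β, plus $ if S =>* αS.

We compute FOLLOW(S) using the standard algorithm.
FOLLOW(S) starts with {$}.
FIRST(S) = {0}
FIRST(X) = {0}
FIRST(Y) = {0}
FIRST(Z) = {0, 2, 3}
FOLLOW(S) = {$, 0, 2, 3}
FOLLOW(X) = {$, 0, 2, 3}
FOLLOW(Y) = {0}
FOLLOW(Z) = {$, 0, 2, 3}
Therefore, FOLLOW(S) = {$, 0, 2, 3}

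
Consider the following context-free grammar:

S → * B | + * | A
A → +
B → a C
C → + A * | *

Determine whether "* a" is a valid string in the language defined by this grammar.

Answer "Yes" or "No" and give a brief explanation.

No - no valid derivation exists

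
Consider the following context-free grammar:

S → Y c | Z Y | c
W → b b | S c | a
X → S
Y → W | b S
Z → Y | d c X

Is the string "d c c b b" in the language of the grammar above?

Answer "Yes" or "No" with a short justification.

Yes - a valid derivation exists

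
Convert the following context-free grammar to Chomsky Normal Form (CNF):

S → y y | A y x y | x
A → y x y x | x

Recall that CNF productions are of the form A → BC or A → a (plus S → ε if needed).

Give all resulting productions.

TY → y; TX → x; S → x; A → x; S → TY TY; S → A X0; X0 → TY X1; X1 → TX TY; A → TY X2; X2 → TX X3; X3 → TY TX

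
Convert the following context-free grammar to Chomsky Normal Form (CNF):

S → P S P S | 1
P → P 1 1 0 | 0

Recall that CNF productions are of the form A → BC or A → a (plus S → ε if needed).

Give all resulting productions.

S → 1; T1 → 1; T0 → 0; P → 0; S → P X0; X0 → S X1; X1 → P S; P → P X2; X2 → T1 X3; X3 → T1 T0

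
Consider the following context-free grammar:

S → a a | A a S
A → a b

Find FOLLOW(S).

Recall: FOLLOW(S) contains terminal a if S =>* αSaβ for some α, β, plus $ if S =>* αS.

We compute FOLLOW(S) using the standard algorithm.
FOLLOW(S) starts with {$}.
FIRST(A) = {a}
FIRST(S) = {a}
FOLLOW(A) = {a}
FOLLOW(S) = {$}
Therefore, FOLLOW(S) = {$}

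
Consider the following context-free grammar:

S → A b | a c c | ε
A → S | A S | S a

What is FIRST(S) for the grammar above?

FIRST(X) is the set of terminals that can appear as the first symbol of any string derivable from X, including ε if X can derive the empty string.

We compute FIRST(S) using the standard algorithm.
FIRST(A) = {a, b, ε}
FIRST(S) = {a, b, ε}
Therefore, FIRST(S) = {a, b, ε}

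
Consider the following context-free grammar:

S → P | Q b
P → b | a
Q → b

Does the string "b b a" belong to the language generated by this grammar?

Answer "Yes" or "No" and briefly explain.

No - no valid derivation exists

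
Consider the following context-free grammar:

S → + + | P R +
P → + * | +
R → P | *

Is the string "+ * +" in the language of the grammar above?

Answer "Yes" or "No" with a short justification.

Yes - a valid derivation exists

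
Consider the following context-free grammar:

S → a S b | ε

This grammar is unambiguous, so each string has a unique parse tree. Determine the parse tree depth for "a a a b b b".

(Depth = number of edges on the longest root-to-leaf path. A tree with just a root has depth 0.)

4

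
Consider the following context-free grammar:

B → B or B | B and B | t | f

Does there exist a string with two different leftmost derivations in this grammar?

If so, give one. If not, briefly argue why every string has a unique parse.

Yes - the string 'f or t and f or f' has two distinct leftmost derivations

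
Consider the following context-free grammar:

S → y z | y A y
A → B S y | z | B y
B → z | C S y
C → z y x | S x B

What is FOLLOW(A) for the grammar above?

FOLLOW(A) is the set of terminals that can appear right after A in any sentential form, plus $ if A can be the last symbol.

We compute FOLLOW(A) using the standard algorithm.
FOLLOW(S) starts with {$}.
FIRST(A) = {y, z}
FIRST(B) = {y, z}
FIRST(C) = {y, z}
FIRST(S) = {y}
FOLLOW(A) = {y}
FOLLOW(B) = {y}
FOLLOW(C) = {y}
FOLLOW(S) = {$, x, y}
Therefore, FOLLOW(A) = {y}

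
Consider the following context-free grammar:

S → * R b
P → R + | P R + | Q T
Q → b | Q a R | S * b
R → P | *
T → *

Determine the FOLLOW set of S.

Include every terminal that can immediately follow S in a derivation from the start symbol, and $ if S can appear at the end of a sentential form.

We compute FOLLOW(S) using the standard algorithm.
FOLLOW(S) starts with {$}.
FIRST(P) = {*, b}
FIRST(Q) = {*, b}
FIRST(R) = {*, b}
FIRST(S) = {*}
FIRST(T) = {*}
FOLLOW(P) = {*, +, a, b}
FOLLOW(Q) = {*, a}
FOLLOW(R) = {*, +, a, b}
FOLLOW(S) = {$, *}
FOLLOW(T) = {*, +, a, b}
Therefore, FOLLOW(S) = {$, *}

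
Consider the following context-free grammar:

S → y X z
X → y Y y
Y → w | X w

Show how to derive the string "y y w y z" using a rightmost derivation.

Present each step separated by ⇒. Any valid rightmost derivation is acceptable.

S ⇒ y X z ⇒ y y Y y z ⇒ y y w y z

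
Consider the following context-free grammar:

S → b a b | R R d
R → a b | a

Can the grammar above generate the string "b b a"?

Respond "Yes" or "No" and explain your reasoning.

No - no valid derivation exists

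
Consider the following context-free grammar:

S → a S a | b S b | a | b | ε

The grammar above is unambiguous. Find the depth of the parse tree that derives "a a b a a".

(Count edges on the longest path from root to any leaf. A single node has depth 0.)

3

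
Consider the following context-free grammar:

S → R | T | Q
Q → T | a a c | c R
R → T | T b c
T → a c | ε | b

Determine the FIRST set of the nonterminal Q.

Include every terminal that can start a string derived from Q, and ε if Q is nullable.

We compute FIRST(Q) using the standard algorithm.
FIRST(Q) = {a, b, c, ε}
FIRST(R) = {a, b, ε}
FIRST(S) = {a, b, c, ε}
FIRST(T) = {a, b, ε}
Therefore, FIRST(Q) = {a, b, c, ε}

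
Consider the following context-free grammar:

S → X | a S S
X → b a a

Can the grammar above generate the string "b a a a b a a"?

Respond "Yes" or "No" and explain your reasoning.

No - no valid derivation exists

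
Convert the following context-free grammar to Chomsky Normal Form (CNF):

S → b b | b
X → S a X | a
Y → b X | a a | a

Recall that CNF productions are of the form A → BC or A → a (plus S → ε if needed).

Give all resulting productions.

TB → b; S → b; TA → a; X → a; Y → a; S → TB TB; X → S X0; X0 → TA X; Y → TB X; Y → TA TA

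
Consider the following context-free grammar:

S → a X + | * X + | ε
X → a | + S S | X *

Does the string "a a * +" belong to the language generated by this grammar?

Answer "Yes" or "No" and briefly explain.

Yes - a valid derivation exists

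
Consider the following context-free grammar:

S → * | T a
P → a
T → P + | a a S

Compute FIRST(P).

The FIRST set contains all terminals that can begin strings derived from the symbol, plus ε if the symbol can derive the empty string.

We compute FIRST(P) using the standard algorithm.
FIRST(P) = {a}
FIRST(S) = {*, a}
FIRST(T) = {a}
Therefore, FIRST(P) = {a}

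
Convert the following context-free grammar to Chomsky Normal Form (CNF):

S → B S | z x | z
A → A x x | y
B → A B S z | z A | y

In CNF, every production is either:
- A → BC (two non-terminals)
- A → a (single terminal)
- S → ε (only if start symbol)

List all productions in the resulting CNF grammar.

TZ → z; TX → x; S → z; A → y; B → y; S → B S; S → TZ TX; A → A X0; X0 → TX TX; B → A X1; X1 → B X2; X2 → S TZ; B → TZ A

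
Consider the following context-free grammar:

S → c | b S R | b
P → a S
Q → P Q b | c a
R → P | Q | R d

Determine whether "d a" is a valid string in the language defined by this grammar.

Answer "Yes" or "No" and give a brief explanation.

No - no valid derivation exists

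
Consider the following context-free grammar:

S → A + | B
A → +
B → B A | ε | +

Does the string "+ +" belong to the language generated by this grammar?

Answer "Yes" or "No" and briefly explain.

Yes - a valid derivation exists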